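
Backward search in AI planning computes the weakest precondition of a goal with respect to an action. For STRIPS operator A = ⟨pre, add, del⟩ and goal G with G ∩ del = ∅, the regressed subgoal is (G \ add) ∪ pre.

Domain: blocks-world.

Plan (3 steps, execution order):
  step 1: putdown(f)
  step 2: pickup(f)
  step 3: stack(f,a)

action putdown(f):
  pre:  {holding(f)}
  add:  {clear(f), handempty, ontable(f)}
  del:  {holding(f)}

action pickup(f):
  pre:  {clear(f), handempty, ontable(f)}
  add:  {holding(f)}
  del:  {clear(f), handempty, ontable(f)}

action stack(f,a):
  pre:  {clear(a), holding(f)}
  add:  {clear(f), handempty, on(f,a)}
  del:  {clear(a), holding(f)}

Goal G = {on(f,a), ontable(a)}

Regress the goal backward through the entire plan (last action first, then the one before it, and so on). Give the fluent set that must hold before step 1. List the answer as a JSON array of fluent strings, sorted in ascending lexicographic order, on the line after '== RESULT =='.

Regress step by step:
  through step 3 (stack(f,a)): drop {on(f,a)}, keep {ontable(a)}, require {clear(a), holding(f)}
    → {clear(a), holding(f), ontable(a)}
  through step 2 (pickup(f)): drop {holding(f)}, keep {clear(a), ontable(a)}, require {clear(f), handempty, ontable(f)}
    → {clear(a), clear(f), handempty, ontable(a), ontable(f)}
  through step 1 (putdown(f)): drop {clear(f), handempty, ontable(f)}, keep {clear(a), ontable(a)}, require {holding(f)}
    → {clear(a), holding(f), ontable(a)}

== RESULT ==
["clear(a)", "holding(f)", "ontable(a)"]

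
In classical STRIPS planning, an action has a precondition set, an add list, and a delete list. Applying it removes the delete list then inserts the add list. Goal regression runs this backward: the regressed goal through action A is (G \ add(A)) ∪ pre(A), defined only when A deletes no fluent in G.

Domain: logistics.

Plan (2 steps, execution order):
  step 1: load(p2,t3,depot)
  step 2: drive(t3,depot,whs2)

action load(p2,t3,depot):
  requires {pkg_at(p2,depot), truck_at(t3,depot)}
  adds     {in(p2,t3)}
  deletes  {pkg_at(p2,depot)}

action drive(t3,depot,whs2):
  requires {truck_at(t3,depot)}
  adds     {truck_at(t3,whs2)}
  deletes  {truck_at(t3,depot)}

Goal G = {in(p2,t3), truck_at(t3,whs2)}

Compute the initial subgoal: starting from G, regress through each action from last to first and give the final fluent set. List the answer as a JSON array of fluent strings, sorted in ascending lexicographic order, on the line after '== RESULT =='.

Work backward from the goal:
  through step 2 (drive(t3,depot,whs2)): drop {truck_at(t3,whs2)}, keep {in(p2,t3)}, require {truck_at(t3,depot)}
    → {in(p2,t3), truck_at(t3,depot)}
  through step 1 (load(p2,t3,depot)): drop {in(p2,t3)}, keep {truck_at(t3,depot)}, require {pkg_at(p2,depot), truck_at(t3,depot)}
    → {pkg_at(p2,depot), truck_at(t3,depot)}

== RESULT ==
["pkg_at(p2,depot)", "truck_at(t3,depot)"]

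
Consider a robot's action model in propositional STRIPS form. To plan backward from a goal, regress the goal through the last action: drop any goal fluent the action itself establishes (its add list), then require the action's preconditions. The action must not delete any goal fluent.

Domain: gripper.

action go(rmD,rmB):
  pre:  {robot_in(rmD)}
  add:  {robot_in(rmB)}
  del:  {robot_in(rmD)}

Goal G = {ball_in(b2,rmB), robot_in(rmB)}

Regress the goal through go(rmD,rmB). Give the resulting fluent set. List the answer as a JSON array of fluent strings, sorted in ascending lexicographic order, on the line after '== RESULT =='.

Compute (G \ add) ∪ pre:
  G ∩ del = {}  (empty — regression defined)
  G \ add = {ball_in(b2,rmB), robot_in(rmB)} \ {robot_in(rmB)} = {ball_in(b2,rmB)}
  ∪ pre   = {ball_in(b2,rmB)} ∪ {robot_in(rmD)}
          = {ball_in(b2,rmB), robot_in(rmD)}

== RESULT ==
["ball_in(b2,rmB)", "robot_in(rmD)"]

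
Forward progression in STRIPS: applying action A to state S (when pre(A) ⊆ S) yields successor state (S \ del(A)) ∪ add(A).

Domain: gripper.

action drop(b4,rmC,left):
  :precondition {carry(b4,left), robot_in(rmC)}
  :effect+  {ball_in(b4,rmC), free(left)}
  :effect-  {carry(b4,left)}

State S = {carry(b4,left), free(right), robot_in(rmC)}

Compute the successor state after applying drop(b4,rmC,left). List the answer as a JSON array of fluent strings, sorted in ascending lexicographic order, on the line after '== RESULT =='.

Compute (S \ del) ∪ add:
  pre ⊆ S: {carry(b4,left), robot_in(rmC)} ⊆ S  — applicable
  S \ del = {free(right), robot_in(rmC)}
  ∪ add   = {ball_in(b4,rmC), free(left), free(right), robot_in(rmC)}

== RESULT ==
["ball_in(b4,rmC)", "free(left)", "free(right)", "robot_in(rmC)"]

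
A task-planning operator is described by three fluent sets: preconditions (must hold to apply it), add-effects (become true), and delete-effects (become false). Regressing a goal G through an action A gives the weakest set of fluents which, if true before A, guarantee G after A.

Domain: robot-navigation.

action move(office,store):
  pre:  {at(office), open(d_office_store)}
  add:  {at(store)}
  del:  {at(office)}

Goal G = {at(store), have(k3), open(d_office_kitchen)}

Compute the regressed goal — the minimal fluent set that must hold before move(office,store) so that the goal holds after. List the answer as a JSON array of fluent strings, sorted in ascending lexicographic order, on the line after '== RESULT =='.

Regress:
  G ∩ del = {}  (empty — regression defined)
  G \ add = {at(store), have(k3), open(d_office_kitchen)} \ {at(store)} = {have(k3), open(d_office_kitchen)}
  ∪ pre   = {have(k3), open(d_office_kitchen)} ∪ {at(office), open(d_office_store)}
          = {at(office), have(k3), open(d_office_kitchen), open(d_office_store)}

== RESULT ==
["at(office)", "have(k3)", "open(d_office_kitchen)", "open(d_office_store)"]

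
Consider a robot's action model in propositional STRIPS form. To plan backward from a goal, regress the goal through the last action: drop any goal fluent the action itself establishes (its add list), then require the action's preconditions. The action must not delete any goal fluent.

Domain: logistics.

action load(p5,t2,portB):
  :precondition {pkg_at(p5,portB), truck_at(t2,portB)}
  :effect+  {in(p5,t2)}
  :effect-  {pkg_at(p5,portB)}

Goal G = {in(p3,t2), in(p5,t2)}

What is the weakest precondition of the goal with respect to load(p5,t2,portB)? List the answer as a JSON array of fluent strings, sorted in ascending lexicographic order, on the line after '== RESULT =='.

Regress:
  G ∩ del = {}  (empty — regression defined)
  G \ add = {in(p3,t2), in(p5,t2)} \ {in(p5,t2)} = {in(p3,t2)}
  ∪ pre   = {in(p3,t2)} ∪ {pkg_at(p5,portB), truck_at(t2,portB)}
          = {in(p3,t2), pkg_at(p5,portB), truck_at(t2,portB)}

== RESULT ==
["in(p3,t2)", "pkg_at(p5,portB)", "truck_at(t2,portB)"]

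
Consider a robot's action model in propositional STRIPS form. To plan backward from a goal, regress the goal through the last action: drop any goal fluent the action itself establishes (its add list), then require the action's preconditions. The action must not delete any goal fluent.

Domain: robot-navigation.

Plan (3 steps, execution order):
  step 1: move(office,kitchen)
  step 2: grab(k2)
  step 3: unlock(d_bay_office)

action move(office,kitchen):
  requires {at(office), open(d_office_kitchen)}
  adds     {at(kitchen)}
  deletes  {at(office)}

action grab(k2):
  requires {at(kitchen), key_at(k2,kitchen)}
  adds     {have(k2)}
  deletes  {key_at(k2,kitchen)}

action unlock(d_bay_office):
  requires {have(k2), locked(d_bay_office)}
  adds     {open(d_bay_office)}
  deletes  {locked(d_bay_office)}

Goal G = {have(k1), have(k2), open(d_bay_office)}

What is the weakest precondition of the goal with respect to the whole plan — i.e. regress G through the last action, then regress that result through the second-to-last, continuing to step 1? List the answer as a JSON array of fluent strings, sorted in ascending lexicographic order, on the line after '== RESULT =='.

Work backward from the goal:
  through step 3 (unlock(d_bay_office)): drop {open(d_bay_office)}, keep {have(k1), have(k2)}, require {have(k2), locked(d_bay_office)}
    → {have(k1), have(k2), locked(d_bay_office)}
  through step 2 (grab(k2)): drop {have(k2)}, keep {have(k1), locked(d_bay_office)}, require {at(kitchen), key_at(k2,kitchen)}
    → {at(kitchen), have(k1), key_at(k2,kitchen), locked(d_bay_office)}
  through step 1 (move(office,kitchen)): drop {at(kitchen)}, keep {have(k1), key_at(k2,kitchen), locked(d_bay_office)}, require {at(office), open(d_office_kitchen)}
    → {at(office), have(k1), key_at(k2,kitchen), locked(d_bay_office), open(d_office_kitchen)}

== RESULT ==
["at(office)", "have(k1)", "key_at(k2,kitchen)", "locked(d_bay_office)", "open(d_office_kitchen)"]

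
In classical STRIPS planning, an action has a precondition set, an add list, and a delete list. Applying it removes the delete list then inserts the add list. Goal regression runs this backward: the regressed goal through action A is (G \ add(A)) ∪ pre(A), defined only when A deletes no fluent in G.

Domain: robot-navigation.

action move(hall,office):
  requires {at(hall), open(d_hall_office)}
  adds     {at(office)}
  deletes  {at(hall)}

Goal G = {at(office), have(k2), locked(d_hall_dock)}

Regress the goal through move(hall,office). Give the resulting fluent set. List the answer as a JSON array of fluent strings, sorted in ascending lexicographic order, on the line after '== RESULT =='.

Compute (G \ add) ∪ pre:
  G ∩ del = {}  (empty — regression defined)
  G \ add = {at(office), have(k2), locked(d_hall_dock)} \ {at(office)} = {have(k2), locked(d_hall_dock)}
  ∪ pre   = {have(k2), locked(d_hall_dock)} ∪ {at(hall), open(d_hall_office)}
          = {at(hall), have(k2), locked(d_hall_dock), open(d_hall_office)}

== RESULT ==
["at(hall)", "have(k2)", "locked(d_hall_dock)", "open(d_hall_office)"]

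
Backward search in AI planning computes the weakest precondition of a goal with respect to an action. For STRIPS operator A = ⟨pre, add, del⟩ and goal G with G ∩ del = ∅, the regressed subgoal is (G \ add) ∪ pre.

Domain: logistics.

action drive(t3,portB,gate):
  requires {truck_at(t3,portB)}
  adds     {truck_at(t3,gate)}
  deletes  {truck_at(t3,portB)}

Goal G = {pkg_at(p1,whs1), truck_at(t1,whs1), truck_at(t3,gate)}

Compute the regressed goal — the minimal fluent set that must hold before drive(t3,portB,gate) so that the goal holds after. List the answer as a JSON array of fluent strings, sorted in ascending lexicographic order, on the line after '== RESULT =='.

Regress:
  G ∩ del = {}  (empty — regression defined)
  G \ add = {pkg_at(p1,whs1), truck_at(t1,whs1), truck_at(t3,gate)} \ {truck_at(t3,gate)} = {pkg_at(p1,whs1), truck_at(t1,whs1)}
  ∪ pre   = {pkg_at(p1,whs1), truck_at(t1,whs1)} ∪ {truck_at(t3,portB)}
          = {pkg_at(p1,whs1), truck_at(t1,whs1), truck_at(t3,portB)}

== RESULT ==
["pkg_at(p1,whs1)", "truck_at(t1,whs1)", "truck_at(t3,portB)"]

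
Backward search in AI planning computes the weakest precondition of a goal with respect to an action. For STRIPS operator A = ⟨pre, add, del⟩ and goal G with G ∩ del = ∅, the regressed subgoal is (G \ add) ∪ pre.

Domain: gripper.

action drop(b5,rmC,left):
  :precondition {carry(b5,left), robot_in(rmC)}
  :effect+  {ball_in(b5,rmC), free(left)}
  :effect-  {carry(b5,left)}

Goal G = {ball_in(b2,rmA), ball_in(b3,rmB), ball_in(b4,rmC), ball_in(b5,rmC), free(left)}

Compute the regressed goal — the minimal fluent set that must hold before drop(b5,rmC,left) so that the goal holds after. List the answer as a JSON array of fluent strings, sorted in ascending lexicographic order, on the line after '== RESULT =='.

Regress:
  G ∩ del = {}  (empty — regression defined)
  G \ add = {ball_in(b2,rmA), ball_in(b3,rmB), ball_in(b4,rmC), ball_in(b5,rmC), free(left)} \ {ball_in(b5,rmC), free(left)} = {ball_in(b2,rmA), ball_in(b3,rmB), ball_in(b4,rmC)}
  ∪ pre   = {ball_in(b2,rmA), ball_in(b3,rmB), ball_in(b4,rmC)} ∪ {carry(b5,left), robot_in(rmC)}
          = {ball_in(b2,rmA), ball_in(b3,rmB), ball_in(b4,rmC), carry(b5,left), robot_in(rmC)}

== RESULT ==
["ball_in(b2,rmA)", "ball_in(b3,rmB)", "ball_in(b4,rmC)", "carry(b5,left)", "robot_in(rmC)"]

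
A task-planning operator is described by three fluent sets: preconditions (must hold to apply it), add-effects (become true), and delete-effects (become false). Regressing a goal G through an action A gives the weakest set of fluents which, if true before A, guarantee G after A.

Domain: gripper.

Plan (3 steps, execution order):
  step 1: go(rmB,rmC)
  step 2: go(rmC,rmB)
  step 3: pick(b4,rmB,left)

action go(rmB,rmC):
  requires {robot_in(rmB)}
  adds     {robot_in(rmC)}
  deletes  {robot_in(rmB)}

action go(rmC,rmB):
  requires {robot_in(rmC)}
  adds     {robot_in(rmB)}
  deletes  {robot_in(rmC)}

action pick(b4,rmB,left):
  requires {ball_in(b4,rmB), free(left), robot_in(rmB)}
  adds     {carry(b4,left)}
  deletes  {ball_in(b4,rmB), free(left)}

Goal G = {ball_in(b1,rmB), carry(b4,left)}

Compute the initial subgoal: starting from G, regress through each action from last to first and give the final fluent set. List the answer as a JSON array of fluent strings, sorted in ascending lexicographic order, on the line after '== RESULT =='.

Work backward from the goal:
  through step 3 (pick(b4,rmB,left)): drop {carry(b4,left)}, keep {ball_in(b1,rmB)}, require {ball_in(b4,rmB), free(left), robot_in(rmB)}
    → {ball_in(b1,rmB), ball_in(b4,rmB), free(left), robot_in(rmB)}
  through step 2 (go(rmC,rmB)): drop {robot_in(rmB)}, keep {ball_in(b1,rmB), ball_in(b4,rmB), free(left)}, require {robot_in(rmC)}
    → {ball_in(b1,rmB), ball_in(b4,rmB), free(left), robot_in(rmC)}
  through step 1 (go(rmB,rmC)): drop {robot_in(rmC)}, keep {ball_in(b1,rmB), ball_in(b4,rmB), free(left)}, require {robot_in(rmB)}
    → {ball_in(b1,rmB), ball_in(b4,rmB), free(left), robot_in(rmB)}

== RESULT ==
["ball_in(b1,rmB)", "ball_in(b4,rmB)", "free(left)", "robot_in(rmB)"]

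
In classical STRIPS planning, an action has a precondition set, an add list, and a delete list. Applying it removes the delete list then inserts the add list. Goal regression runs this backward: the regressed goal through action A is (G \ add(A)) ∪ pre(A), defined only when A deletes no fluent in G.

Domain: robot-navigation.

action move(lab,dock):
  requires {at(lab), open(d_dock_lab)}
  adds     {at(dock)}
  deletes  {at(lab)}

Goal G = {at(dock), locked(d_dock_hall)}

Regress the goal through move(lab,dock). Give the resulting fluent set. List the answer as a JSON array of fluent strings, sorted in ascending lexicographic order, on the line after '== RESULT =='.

Regress:
  G ∩ del = {}  (empty — regression defined)
  G \ add = {at(dock), locked(d_dock_hall)} \ {at(dock)} = {locked(d_dock_hall)}
  ∪ pre   = {locked(d_dock_hall)} ∪ {at(lab), open(d_dock_lab)}
          = {at(lab), locked(d_dock_hall), open(d_dock_lab)}

== RESULT ==
["at(lab)", "locked(d_dock_hall)", "open(d_dock_lab)"]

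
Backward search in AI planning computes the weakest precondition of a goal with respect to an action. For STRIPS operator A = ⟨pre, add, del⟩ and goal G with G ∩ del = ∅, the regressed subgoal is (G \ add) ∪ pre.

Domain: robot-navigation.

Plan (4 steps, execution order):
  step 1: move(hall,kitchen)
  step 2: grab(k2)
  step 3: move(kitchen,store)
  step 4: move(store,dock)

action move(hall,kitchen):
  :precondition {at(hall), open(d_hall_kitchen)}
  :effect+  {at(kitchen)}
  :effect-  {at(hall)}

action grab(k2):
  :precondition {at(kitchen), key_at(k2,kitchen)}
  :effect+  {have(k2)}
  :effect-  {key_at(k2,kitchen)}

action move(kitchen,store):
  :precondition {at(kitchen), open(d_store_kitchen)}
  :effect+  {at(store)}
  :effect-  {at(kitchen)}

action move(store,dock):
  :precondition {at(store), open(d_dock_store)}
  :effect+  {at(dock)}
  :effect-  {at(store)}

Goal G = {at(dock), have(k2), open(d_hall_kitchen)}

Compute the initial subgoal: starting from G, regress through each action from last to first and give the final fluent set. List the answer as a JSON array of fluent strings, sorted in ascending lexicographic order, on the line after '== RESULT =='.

Regress step by step:
  through step 4 (move(store,dock)): drop {at(dock)}, keep {have(k2), open(d_hall_kitchen)}, require {at(store), open(d_dock_store)}
    → {at(store), have(k2), open(d_dock_store), open(d_hall_kitchen)}
  through step 3 (move(kitchen,store)): drop {at(store)}, keep {have(k2), open(d_dock_store), open(d_hall_kitchen)}, require {at(kitchen), open(d_store_kitchen)}
    → {at(kitchen), have(k2), open(d_dock_store), open(d_hall_kitchen), open(d_store_kitchen)}
  through step 2 (grab(k2)): drop {have(k2)}, keep {at(kitchen), open(d_dock_store), open(d_hall_kitchen), open(d_store_kitchen)}, require {at(kitchen), key_at(k2,kitchen)}
    → {at(kitchen), key_at(k2,kitchen), open(d_dock_store), open(d_hall_kitchen), open(d_store_kitchen)}
  through step 1 (move(hall,kitchen)): drop {at(kitchen)}, keep {key_at(k2,kitchen), open(d_dock_store), open(d_hall_kitchen), open(d_store_kitchen)}, require {at(hall), open(d_hall_kitchen)}
    → {at(hall), key_at(k2,kitchen), open(d_dock_store), open(d_hall_kitchen), open(d_store_kitchen)}

== RESULT ==
["at(hall)", "key_at(k2,kitchen)", "open(d_dock_store)", "open(d_hall_kitchen)", "open(d_store_kitchen)"]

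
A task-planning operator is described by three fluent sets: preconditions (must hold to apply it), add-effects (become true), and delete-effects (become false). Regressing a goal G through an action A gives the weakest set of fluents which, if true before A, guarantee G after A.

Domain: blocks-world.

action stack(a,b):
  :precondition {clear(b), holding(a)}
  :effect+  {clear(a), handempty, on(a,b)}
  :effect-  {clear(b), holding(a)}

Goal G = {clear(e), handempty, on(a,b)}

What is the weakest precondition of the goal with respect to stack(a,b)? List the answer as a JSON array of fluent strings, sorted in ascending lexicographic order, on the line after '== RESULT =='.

Compute (G \ add) ∪ pre:
  G ∩ del = {}  (empty — regression defined)
  G \ add = {clear(e), handempty, on(a,b)} \ {clear(a), handempty, on(a,b)} = {clear(e)}
  ∪ pre   = {clear(e)} ∪ {clear(b), holding(a)}
          = {clear(b), clear(e), holding(a)}

== RESULT ==
["clear(b)", "clear(e)", "holding(a)"]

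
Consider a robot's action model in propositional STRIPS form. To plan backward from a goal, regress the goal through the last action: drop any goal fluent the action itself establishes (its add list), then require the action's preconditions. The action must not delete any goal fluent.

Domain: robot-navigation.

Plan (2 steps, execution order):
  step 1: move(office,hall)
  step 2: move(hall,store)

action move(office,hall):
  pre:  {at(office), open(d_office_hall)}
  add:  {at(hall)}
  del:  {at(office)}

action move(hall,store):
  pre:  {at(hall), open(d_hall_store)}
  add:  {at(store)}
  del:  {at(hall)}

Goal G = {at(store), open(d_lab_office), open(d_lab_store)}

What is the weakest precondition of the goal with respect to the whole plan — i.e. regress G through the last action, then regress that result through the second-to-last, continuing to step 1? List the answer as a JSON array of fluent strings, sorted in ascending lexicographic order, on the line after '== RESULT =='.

Work backward from the goal:
  through step 2 (move(hall,store)): drop {at(store)}, keep {open(d_lab_office), open(d_lab_store)}, require {at(hall), open(d_hall_store)}
    → {at(hall), open(d_hall_store), open(d_lab_office), open(d_lab_store)}
  through step 1 (move(office,hall)): drop {at(hall)}, keep {open(d_hall_store), open(d_lab_office), open(d_lab_store)}, require {at(office), open(d_office_hall)}
    → {at(office), open(d_hall_store), open(d_lab_office), open(d_lab_store), open(d_office_hall)}

== RESULT ==
["at(office)", "open(d_hall_store)", "open(d_lab_office)", "open(d_lab_store)", "open(d_office_hall)"]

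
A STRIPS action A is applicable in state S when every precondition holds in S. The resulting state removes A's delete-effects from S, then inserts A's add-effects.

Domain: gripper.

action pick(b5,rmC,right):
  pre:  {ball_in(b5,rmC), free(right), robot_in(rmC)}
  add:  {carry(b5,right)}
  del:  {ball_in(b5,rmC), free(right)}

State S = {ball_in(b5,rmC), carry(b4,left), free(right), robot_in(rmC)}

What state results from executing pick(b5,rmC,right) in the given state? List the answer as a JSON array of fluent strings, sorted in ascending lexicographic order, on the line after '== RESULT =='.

Progress:
  pre ⊆ S: {ball_in(b5,rmC), free(right), robot_in(rmC)} ⊆ S  — applicable
  S \ del = {carry(b4,left), robot_in(rmC)}
  ∪ add   = {carry(b4,left), carry(b5,right), robot_in(rmC)}

== RESULT ==
["carry(b4,left)", "carry(b5,right)", "robot_in(rmC)"]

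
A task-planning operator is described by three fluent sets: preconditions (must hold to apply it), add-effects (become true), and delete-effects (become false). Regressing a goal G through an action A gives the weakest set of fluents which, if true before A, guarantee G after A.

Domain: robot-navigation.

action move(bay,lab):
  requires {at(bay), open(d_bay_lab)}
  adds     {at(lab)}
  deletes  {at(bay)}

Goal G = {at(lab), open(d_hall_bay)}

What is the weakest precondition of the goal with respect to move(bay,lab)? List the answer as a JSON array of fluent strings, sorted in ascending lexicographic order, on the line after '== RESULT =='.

Regress:
  G ∩ del = {}  (empty — regression defined)
  G \ add = {at(lab), open(d_hall_bay)} \ {at(lab)} = {open(d_hall_bay)}
  ∪ pre   = {open(d_hall_bay)} ∪ {at(bay), open(d_bay_lab)}
          = {at(bay), open(d_bay_lab), open(d_hall_bay)}

== RESULT ==
["at(bay)", "open(d_bay_lab)", "open(d_hall_bay)"]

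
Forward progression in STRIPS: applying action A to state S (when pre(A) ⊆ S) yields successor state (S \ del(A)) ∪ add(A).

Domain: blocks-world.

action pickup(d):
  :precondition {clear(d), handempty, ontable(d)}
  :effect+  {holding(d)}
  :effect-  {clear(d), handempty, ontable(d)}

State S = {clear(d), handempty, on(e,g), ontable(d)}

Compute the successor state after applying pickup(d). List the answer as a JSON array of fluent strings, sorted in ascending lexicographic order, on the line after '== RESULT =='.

Progress:
  pre ⊆ S: {clear(d), handempty, ontable(d)} ⊆ S  — applicable
  S \ del = {on(e,g)}
  ∪ add   = {holding(d), on(e,g)}

== RESULT ==
["holding(d)", "on(e,g)"]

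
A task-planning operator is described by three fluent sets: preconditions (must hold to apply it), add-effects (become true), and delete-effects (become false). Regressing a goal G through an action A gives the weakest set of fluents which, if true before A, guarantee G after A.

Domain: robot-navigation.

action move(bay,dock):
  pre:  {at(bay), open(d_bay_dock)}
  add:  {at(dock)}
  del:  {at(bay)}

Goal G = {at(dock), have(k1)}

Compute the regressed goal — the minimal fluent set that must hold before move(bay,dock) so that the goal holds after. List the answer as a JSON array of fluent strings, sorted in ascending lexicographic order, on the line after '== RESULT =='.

Compute (G \ add) ∪ pre:
  G ∩ del = {}  (empty — regression defined)
  G \ add = {at(dock), have(k1)} \ {at(dock)} = {have(k1)}
  ∪ pre   = {have(k1)} ∪ {at(bay), open(d_bay_dock)}
          = {at(bay), have(k1), open(d_bay_dock)}

== RESULT ==
["at(bay)", "have(k1)", "open(d_bay_dock)"]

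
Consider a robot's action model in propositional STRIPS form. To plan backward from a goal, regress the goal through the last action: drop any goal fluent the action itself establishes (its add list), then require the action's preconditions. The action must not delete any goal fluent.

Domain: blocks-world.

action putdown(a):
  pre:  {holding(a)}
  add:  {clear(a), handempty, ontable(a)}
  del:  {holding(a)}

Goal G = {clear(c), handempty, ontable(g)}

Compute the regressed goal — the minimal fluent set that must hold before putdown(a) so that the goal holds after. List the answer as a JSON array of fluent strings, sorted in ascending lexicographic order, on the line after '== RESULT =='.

Regress:
  G ∩ del = {}  (empty — regression defined)
  G \ add = {clear(c), handempty, ontable(g)} \ {clear(a), handempty, ontable(a)} = {clear(c), ontable(g)}
  ∪ pre   = {clear(c), ontable(g)} ∪ {holding(a)}
          = {clear(c), holding(a), ontable(g)}

== RESULT ==
["clear(c)", "holding(a)", "ontable(g)"]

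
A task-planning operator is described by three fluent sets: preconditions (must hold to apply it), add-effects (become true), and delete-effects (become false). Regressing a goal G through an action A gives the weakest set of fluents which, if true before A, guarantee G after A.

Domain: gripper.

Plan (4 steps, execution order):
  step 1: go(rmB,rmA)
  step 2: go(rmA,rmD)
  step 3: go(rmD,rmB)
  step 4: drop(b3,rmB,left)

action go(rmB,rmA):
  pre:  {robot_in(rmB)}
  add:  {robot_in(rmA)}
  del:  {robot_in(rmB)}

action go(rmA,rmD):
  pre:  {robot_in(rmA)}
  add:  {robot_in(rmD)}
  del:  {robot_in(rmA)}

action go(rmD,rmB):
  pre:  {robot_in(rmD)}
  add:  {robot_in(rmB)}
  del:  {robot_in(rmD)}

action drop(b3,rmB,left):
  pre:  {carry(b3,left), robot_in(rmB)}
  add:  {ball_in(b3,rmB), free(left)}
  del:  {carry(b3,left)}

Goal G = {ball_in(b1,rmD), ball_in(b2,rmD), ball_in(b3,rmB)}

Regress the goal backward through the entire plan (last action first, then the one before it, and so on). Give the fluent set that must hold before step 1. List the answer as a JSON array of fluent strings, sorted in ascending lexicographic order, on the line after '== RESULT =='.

Work backward from the goal:
  through step 4 (drop(b3,rmB,left)): drop {ball_in(b3,rmB)}, keep {ball_in(b1,rmD), ball_in(b2,rmD)}, require {carry(b3,left), robot_in(rmB)}
    → {ball_in(b1,rmD), ball_in(b2,rmD), carry(b3,left), robot_in(rmB)}
  through step 3 (go(rmD,rmB)): drop {robot_in(rmB)}, keep {ball_in(b1,rmD), ball_in(b2,rmD), carry(b3,left)}, require {robot_in(rmD)}
    → {ball_in(b1,rmD), ball_in(b2,rmD), carry(b3,left), robot_in(rmD)}
  through step 2 (go(rmA,rmD)): drop {robot_in(rmD)}, keep {ball_in(b1,rmD), ball_in(b2,rmD), carry(b3,left)}, require {robot_in(rmA)}
    → {ball_in(b1,rmD), ball_in(b2,rmD), carry(b3,left), robot_in(rmA)}
  through step 1 (go(rmB,rmA)): drop {robot_in(rmA)}, keep {ball_in(b1,rmD), ball_in(b2,rmD), carry(b3,left)}, require {robot_in(rmB)}
    → {ball_in(b1,rmD), ball_in(b2,rmD), carry(b3,left), robot_in(rmB)}

== RESULT ==
["ball_in(b1,rmD)", "ball_in(b2,rmD)", "carry(b3,left)", "robot_in(rmB)"]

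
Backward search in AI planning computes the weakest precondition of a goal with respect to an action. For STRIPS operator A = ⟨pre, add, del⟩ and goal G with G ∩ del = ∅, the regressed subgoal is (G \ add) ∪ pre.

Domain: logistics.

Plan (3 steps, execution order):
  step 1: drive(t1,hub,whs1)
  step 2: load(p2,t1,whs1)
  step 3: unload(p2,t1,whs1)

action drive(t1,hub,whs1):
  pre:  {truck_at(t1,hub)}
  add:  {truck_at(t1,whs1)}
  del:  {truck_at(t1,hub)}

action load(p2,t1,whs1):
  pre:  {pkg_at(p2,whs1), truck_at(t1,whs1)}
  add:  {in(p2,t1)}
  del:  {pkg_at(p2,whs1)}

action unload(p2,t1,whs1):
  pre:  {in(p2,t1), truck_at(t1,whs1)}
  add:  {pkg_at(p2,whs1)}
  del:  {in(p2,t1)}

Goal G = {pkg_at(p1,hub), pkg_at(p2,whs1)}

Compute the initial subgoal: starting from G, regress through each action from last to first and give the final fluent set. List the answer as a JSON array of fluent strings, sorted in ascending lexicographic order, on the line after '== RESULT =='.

Work backward from the goal:
  through step 3 (unload(p2,t1,whs1)): drop {pkg_at(p2,whs1)}, keep {pkg_at(p1,hub)}, require {in(p2,t1), truck_at(t1,whs1)}
    → {in(p2,t1), pkg_at(p1,hub), truck_at(t1,whs1)}
  through step 2 (load(p2,t1,whs1)): drop {in(p2,t1)}, keep {pkg_at(p1,hub), truck_at(t1,whs1)}, require {pkg_at(p2,whs1), truck_at(t1,whs1)}
    → {pkg_at(p1,hub), pkg_at(p2,whs1), truck_at(t1,whs1)}
  through step 1 (drive(t1,hub,whs1)): drop {truck_at(t1,whs1)}, keep {pkg_at(p1,hub), pkg_at(p2,whs1)}, require {truck_at(t1,hub)}
    → {pkg_at(p1,hub), pkg_at(p2,whs1), truck_at(t1,hub)}

== RESULT ==
["pkg_at(p1,hub)", "pkg_at(p2,whs1)", "truck_at(t1,hub)"]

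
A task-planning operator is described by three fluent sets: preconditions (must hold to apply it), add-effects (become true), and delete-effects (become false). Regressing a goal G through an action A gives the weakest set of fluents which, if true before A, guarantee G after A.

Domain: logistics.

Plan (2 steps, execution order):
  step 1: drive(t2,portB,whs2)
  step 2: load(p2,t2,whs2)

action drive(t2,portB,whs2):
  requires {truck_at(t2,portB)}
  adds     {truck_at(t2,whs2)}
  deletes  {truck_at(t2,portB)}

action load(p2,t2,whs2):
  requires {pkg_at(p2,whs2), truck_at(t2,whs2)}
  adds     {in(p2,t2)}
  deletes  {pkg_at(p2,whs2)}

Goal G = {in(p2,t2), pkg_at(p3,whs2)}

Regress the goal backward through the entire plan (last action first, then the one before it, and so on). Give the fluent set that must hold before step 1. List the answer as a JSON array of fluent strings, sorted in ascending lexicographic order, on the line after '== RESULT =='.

Regress step by step:
  through step 2 (load(p2,t2,whs2)): drop {in(p2,t2)}, keep {pkg_at(p3,whs2)}, require {pkg_at(p2,whs2), truck_at(t2,whs2)}
    → {pkg_at(p2,whs2), pkg_at(p3,whs2), truck_at(t2,whs2)}
  through step 1 (drive(t2,portB,whs2)): drop {truck_at(t2,whs2)}, keep {pkg_at(p2,whs2), pkg_at(p3,whs2)}, require {truck_at(t2,portB)}
    → {pkg_at(p2,whs2), pkg_at(p3,whs2), truck_at(t2,portB)}

== RESULT ==
["pkg_at(p2,whs2)", "pkg_at(p3,whs2)", "truck_at(t2,portB)"]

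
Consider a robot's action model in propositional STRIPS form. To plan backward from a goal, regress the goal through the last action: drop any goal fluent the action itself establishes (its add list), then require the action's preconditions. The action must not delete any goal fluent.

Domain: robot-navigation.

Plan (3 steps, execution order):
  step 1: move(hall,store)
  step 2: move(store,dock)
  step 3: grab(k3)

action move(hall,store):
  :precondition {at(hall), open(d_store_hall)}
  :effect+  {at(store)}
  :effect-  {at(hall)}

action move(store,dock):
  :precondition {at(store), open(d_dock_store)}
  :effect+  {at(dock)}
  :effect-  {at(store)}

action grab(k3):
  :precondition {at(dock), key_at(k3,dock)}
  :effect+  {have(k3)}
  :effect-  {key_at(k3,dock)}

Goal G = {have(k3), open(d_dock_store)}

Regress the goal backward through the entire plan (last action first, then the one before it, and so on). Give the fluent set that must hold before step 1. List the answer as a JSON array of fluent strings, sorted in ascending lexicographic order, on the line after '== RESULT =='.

Work backward from the goal:
  through step 3 (grab(k3)): drop {have(k3)}, keep {open(d_dock_store)}, require {at(dock), key_at(k3,dock)}
    → {at(dock), key_at(k3,dock), open(d_dock_store)}
  through step 2 (move(store,dock)): drop {at(dock)}, keep {key_at(k3,dock), open(d_dock_store)}, require {at(store), open(d_dock_store)}
    → {at(store), key_at(k3,dock), open(d_dock_store)}
  through step 1 (move(hall,store)): drop {at(store)}, keep {key_at(k3,dock), open(d_dock_store)}, require {at(hall), open(d_store_hall)}
    → {at(hall), key_at(k3,dock), open(d_dock_store), open(d_store_hall)}

== RESULT ==
["at(hall)", "key_at(k3,dock)", "open(d_dock_store)", "open(d_store_hall)"]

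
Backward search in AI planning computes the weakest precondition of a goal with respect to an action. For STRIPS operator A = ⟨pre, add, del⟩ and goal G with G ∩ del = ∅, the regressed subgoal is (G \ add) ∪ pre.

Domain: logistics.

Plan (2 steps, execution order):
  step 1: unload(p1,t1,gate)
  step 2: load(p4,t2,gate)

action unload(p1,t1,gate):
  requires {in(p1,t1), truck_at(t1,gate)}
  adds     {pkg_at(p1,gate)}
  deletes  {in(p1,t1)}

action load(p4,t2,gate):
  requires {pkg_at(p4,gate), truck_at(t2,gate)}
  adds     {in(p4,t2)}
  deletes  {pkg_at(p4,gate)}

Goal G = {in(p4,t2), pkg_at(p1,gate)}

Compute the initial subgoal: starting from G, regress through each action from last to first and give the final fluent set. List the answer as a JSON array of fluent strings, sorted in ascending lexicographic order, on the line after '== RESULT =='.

Regress step by step:
  through step 2 (load(p4,t2,gate)): drop {in(p4,t2)}, keep {pkg_at(p1,gate)}, require {pkg_at(p4,gate), truck_at(t2,gate)}
    → {pkg_at(p1,gate), pkg_at(p4,gate), truck_at(t2,gate)}
  through step 1 (unload(p1,t1,gate)): drop {pkg_at(p1,gate)}, keep {pkg_at(p4,gate), truck_at(t2,gate)}, require {in(p1,t1), truck_at(t1,gate)}
    → {in(p1,t1), pkg_at(p4,gate), truck_at(t1,gate), truck_at(t2,gate)}

== RESULT ==
["in(p1,t1)", "pkg_at(p4,gate)", "truck_at(t1,gate)", "truck_at(t2,gate)"]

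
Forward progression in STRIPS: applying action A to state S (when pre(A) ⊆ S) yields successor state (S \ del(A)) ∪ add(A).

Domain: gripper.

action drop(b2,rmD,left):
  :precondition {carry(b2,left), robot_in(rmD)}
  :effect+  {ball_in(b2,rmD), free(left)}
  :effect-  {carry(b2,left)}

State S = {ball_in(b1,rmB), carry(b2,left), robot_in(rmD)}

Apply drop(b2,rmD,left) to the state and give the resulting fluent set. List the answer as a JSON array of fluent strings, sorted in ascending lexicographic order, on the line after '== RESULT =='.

Compute (S \ del) ∪ add:
  pre ⊆ S: {carry(b2,left), robot_in(rmD)} ⊆ S  — applicable
  S \ del = {ball_in(b1,rmB), robot_in(rmD)}
  ∪ add   = {ball_in(b1,rmB), ball_in(b2,rmD), free(left), robot_in(rmD)}

== RESULT ==
["ball_in(b1,rmB)", "ball_in(b2,rmD)", "free(left)", "robot_in(rmD)"]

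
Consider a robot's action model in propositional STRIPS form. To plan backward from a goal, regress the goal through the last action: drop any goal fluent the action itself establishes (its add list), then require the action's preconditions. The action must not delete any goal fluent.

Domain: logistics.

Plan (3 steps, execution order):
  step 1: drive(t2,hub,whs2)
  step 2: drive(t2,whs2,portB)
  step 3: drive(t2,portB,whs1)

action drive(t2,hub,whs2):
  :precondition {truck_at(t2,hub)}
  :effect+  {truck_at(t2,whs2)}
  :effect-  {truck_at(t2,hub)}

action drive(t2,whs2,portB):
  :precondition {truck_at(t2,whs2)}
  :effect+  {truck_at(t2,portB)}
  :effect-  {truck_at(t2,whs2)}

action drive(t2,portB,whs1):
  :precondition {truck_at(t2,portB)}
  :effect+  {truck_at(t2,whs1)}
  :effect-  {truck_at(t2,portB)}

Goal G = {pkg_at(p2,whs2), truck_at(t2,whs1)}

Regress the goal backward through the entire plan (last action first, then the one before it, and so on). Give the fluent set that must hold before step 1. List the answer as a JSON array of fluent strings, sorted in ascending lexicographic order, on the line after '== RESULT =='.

Regress step by step:
  through step 3 (drive(t2,portB,whs1)): drop {truck_at(t2,whs1)}, keep {pkg_at(p2,whs2)}, require {truck_at(t2,portB)}
    → {pkg_at(p2,whs2), truck_at(t2,portB)}
  through step 2 (drive(t2,whs2,portB)): drop {truck_at(t2,portB)}, keep {pkg_at(p2,whs2)}, require {truck_at(t2,whs2)}
    → {pkg_at(p2,whs2), truck_at(t2,whs2)}
  through step 1 (drive(t2,hub,whs2)): drop {truck_at(t2,whs2)}, keep {pkg_at(p2,whs2)}, require {truck_at(t2,hub)}
    → {pkg_at(p2,whs2), truck_at(t2,hub)}

== RESULT ==
["pkg_at(p2,whs2)", "truck_at(t2,hub)"]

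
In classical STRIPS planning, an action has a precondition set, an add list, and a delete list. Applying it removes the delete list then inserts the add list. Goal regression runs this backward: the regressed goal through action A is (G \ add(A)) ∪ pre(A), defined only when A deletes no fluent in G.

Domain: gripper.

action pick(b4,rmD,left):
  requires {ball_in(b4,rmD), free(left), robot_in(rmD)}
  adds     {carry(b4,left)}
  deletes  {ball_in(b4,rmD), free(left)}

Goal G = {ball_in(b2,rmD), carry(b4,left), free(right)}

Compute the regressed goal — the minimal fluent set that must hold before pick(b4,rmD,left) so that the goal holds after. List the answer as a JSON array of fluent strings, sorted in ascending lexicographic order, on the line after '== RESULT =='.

Regress:
  G ∩ del = {}  (empty — regression defined)
  G \ add = {ball_in(b2,rmD), carry(b4,left), free(right)} \ {carry(b4,left)} = {ball_in(b2,rmD), free(right)}
  ∪ pre   = {ball_in(b2,rmD), free(right)} ∪ {ball_in(b4,rmD), free(left), robot_in(rmD)}
          = {ball_in(b2,rmD), ball_in(b4,rmD), free(left), free(right), robot_in(rmD)}

== RESULT ==
["ball_in(b2,rmD)", "ball_in(b4,rmD)", "free(left)", "free(right)", "robot_in(rmD)"]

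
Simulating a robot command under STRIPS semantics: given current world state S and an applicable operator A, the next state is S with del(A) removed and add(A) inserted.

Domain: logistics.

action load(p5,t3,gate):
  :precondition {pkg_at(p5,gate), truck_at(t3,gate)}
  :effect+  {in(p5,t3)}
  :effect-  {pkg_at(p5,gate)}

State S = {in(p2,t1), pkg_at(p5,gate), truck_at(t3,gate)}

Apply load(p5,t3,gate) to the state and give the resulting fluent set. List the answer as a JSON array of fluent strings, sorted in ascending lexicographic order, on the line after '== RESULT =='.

Compute (S \ del) ∪ add:
  pre ⊆ S: {pkg_at(p5,gate), truck_at(t3,gate)} ⊆ S  — applicable
  S \ del = {in(p2,t1), truck_at(t3,gate)}
  ∪ add   = {in(p2,t1), in(p5,t3), truck_at(t3,gate)}

== RESULT ==
["in(p2,t1)", "in(p5,t3)", "truck_at(t3,gate)"]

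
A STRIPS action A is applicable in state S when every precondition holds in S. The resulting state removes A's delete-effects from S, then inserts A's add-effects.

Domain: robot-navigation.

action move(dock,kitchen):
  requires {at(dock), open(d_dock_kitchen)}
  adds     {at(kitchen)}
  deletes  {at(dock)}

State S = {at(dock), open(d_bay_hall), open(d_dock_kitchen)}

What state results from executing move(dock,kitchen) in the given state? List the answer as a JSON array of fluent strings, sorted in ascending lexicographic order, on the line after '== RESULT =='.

Compute (S \ del) ∪ add:
  pre ⊆ S: {at(dock), open(d_dock_kitchen)} ⊆ S  — applicable
  S \ del = {open(d_bay_hall), open(d_dock_kitchen)}
  ∪ add   = {at(kitchen), open(d_bay_hall), open(d_dock_kitchen)}

== RESULT ==
["at(kitchen)", "open(d_bay_hall)", "open(d_dock_kitchen)"]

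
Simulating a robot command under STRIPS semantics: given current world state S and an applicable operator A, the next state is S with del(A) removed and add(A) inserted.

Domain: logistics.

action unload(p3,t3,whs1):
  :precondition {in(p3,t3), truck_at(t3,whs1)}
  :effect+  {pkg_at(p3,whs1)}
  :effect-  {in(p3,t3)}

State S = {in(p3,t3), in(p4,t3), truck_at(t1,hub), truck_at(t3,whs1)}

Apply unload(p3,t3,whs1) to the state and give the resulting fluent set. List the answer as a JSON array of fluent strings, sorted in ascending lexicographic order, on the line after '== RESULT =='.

Progress:
  pre ⊆ S: {in(p3,t3), truck_at(t3,whs1)} ⊆ S  — applicable
  S \ del = {in(p4,t3), truck_at(t1,hub), truck_at(t3,whs1)}
  ∪ add   = {in(p4,t3), pkg_at(p3,whs1), truck_at(t1,hub), truck_at(t3,whs1)}

== RESULT ==
["in(p4,t3)", "pkg_at(p3,whs1)", "truck_at(t1,hub)", "truck_at(t3,whs1)"]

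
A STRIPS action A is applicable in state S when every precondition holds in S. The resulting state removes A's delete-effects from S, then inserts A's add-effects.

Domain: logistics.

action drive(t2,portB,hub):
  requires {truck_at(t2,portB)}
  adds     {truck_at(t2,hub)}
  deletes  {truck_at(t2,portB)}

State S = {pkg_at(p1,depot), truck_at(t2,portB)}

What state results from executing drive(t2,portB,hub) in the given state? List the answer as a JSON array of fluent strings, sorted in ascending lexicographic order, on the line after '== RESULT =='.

Progress:
  pre ⊆ S: {truck_at(t2,portB)} ⊆ S  — applicable
  S \ del = {pkg_at(p1,depot)}
  ∪ add   = {pkg_at(p1,depot), truck_at(t2,hub)}

== RESULT ==
["pkg_at(p1,depot)", "truck_at(t2,hub)"]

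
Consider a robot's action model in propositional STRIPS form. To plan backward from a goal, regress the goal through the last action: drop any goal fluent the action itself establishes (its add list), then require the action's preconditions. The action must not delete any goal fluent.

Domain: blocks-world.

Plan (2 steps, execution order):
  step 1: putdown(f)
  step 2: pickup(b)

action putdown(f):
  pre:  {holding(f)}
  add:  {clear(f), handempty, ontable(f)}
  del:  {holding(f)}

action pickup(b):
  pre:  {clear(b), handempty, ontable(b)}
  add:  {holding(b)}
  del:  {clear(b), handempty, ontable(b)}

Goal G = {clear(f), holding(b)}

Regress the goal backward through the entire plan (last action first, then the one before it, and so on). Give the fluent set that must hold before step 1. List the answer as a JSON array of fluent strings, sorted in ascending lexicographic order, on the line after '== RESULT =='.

Work backward from the goal:
  through step 2 (pickup(b)): drop {holding(b)}, keep {clear(f)}, require {clear(b), handempty, ontable(b)}
    → {clear(b), clear(f), handempty, ontable(b)}
  through step 1 (putdown(f)): drop {clear(f), handempty}, keep {clear(b), ontable(b)}, require {holding(f)}
    → {clear(b), holding(f), ontable(b)}

== RESULT ==
["clear(b)", "holding(f)", "ontable(b)"]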